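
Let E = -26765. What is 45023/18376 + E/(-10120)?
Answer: 5921665/1162282 ≈ 5.0949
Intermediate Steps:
45023/18376 + E/(-10120) = 45023/18376 - 26765/(-10120) = 45023*(1/18376) - 26765*(-1/10120) = 45023/18376 + 5353/2024 = 5921665/1162282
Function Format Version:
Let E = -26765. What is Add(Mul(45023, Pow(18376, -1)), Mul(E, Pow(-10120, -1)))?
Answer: Rational(5921665, 1162282) ≈ 5.0949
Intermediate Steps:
Add(Mul(45023, Pow(18376, -1)), Mul(E, Pow(-10120, -1))) = Add(Mul(45023, Pow(18376, -1)), Mul(-26765, Pow(-10120, -1))) = Add(Mul(45023, Rational(1, 18376)), Mul(-26765, Rational(-1, 10120))) = Add(Rational(45023, 18376), Rational(5353, 2024)) = Rational(5921665, 1162282)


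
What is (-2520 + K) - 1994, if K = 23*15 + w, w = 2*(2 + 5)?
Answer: -4155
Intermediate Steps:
w = 14 (w = 2*7 = 14)
K = 359 (K = 23*15 + 14 = 345 + 14 = 359)
(-2520 + K) - 1994 = (-2520 + 359) - 1994 = -2161 - 1994 = -4155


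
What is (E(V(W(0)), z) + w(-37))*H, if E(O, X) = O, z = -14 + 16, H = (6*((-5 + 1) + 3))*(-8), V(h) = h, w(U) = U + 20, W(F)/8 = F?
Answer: -816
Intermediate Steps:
W(F) = 8*F
w(U) = 20 + U
H = 48 (H = (6*(-4 + 3))*(-8) = (6*(-1))*(-8) = -6*(-8) = 48)
z = 2
(E(V(W(0)), z) + w(-37))*H = (8*0 + (20 - 37))*48 = (0 - 17)*48 = -17*48 = -816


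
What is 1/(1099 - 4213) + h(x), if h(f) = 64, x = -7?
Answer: 199295/3114 ≈ 64.000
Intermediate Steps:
1/(1099 - 4213) + h(x) = 1/(1099 - 4213) + 64 = 1/(-3114) + 64 = -1/3114 + 64 = 199295/3114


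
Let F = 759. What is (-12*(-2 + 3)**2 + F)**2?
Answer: 558009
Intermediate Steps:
(-12*(-2 + 3)**2 + F)**2 = (-12*(-2 + 3)**2 + 759)**2 = (-12*1**2 + 759)**2 = (-12*1 + 759)**2 = (-12 + 759)**2 = 747**2 = 558009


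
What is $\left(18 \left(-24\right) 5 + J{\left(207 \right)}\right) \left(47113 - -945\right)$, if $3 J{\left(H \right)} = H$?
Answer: $-100489278$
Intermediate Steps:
$J{\left(H \right)} = \frac{H}{3}$
$\left(18 \left(-24\right) 5 + J{\left(207 \right)}\right) \left(47113 - -945\right) = \left(18 \left(-24\right) 5 + \frac{1}{3} \cdot 207\right) \left(47113 - -945\right) = \left(\left(-432\right) 5 + 69\right) \left(47113 + 945\right) = \left(-2160 + 69\right) 48058 = \left(-2091\right) 48058 = -100489278$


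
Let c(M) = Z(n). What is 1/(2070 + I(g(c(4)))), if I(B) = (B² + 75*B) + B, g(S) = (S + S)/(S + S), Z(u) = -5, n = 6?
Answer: 1/2147 ≈ 0.00046577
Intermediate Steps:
c(M) = -5
g(S) = 1 (g(S) = (2*S)/((2*S)) = (2*S)*(1/(2*S)) = 1)
I(B) = B² + 76*B
1/(2070 + I(g(c(4)))) = 1/(2070 + 1*(76 + 1)) = 1/(2070 + 1*77) = 1/(2070 + 77) = 1/2147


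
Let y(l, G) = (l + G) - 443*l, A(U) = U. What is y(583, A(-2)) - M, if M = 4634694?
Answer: -4892382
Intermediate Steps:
y(l, G) = G - 442*l (y(l, G) = (G + l) - 443*l = G - 442*l)
y(583, A(-2)) - M = (-2 - 442*583) - 1*4634694 = (-2 - 257686) - 4634694 = -257688 - 4634694 = -4892382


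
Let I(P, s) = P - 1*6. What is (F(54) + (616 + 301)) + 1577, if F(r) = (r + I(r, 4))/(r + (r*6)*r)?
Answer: 7294967/2925 ≈ 2494.0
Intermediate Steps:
I(P, s) = -6 + P (I(P, s) = P - 6 = -6 + P)
F(r) = (-6 + 2*r)/(r + 6*r**2) (F(r) = (r + (-6 + r))/(r + (r*6)*r) = (-6 + 2*r)/(r + (6*r)*r) = (-6 + 2*r)/(r + 6*r**2))
(F(54) + (616 + 301)) + 1577 = (2*(-3 + 54)/(54*(1 + 6*54)) + (616 + 301)) + 1577 = (2*(1/54)*51/(1 + 324) + 917) + 1577 = (2*(1/54)*51/325 + 917) + 1577 = (2*(1/54)*(1/325)*51 + 917) + 1577 = (17/2925 + 917) + 1577 = 2682242/2925 + 1577 = 7294967/2925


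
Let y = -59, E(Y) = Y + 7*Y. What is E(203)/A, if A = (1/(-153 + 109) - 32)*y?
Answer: 71456/83131 ≈ 0.85956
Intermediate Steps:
E(Y) = 8*Y
A = 83131/44 (A = (1/(-153 + 109) - 32)*(-59) = (1/(-44) - 32)*(-59) = (-1/44 - 32)*(-59) = -1409/44*(-59) = 83131/44 ≈ 1889.3)
E(203)/A = (8*203)/(83131/44) = 1624*(44/83131) = 71456/83131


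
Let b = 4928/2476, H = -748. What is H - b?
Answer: -464244/619 ≈ -749.99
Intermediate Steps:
b = 1232/619 (b = 4928*(1/2476) = 1232/619 ≈ 1.9903)
H - b = -748 - 1*1232/619 = -748 - 1232/619 = -464244/619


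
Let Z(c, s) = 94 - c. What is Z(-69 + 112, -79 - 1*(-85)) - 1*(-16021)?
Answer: 16072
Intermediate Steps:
Z(-69 + 112, -79 - 1*(-85)) - 1*(-16021) = (94 - (-69 + 112)) - 1*(-16021) = (94 - 1*43) + 16021 = (94 - 43) + 16021 = 51 + 16021 = 16072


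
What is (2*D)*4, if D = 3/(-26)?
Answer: -12/13 ≈ -0.92308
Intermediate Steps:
D = -3/26 (D = 3*(-1/26) = -3/26 ≈ -0.11538)
(2*D)*4 = (2*(-3/26))*4 = -3/13*4 = -12/13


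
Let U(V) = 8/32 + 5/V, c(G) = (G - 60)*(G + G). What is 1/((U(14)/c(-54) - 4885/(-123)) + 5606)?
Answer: 14134176/79797536473 ≈ 0.00017713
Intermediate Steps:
c(G) = 2*G*(-60 + G) (c(G) = (-60 + G)*(2*G) = 2*G*(-60 + G))
U(V) = 1/4 + 5/V (U(V) = 8*(1/32) + 5/V = 1/4 + 5/V)
1/((U(14)/c(-54) - 4885/(-123)) + 5606) = 1/((((1/4)*(20 + 14)/14)/((2*(-54)*(-60 - 54))) - 4885/(-123)) + 5606) = 1/((((1/4)*(1/14)*34)/((2*(-54)*(-114))) - 4885*(-1/123)) + 5606) = 1/(((17/28)/12312 + 4885/123) + 5606) = 1/(((17/28)*(1/12312) + 4885/123) + 5606) = 1/((17/344736 + 4885/123) + 5606) = 1/(561345817/14134176 + 5606) = 1/(79797536473/14134176) = 14134176/79797536473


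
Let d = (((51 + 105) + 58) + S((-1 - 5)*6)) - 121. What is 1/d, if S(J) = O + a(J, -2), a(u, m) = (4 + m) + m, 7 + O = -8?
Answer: 1/78 ≈ 0.012821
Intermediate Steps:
O = -15 (O = -7 - 8 = -15)
a(u, m) = 4 + 2*m
S(J) = -15 (S(J) = -15 + (4 + 2*(-2)) = -15 + (4 - 4) = -15 + 0 = -15)
d = 78 (d = (((51 + 105) + 58) - 15) - 121 = ((156 + 58) - 15) - 121 = (214 - 15) - 121 = 199 - 121 = 78)
1/d = 1/78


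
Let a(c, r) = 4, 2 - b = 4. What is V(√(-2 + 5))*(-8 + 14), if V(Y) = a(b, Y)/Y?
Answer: 8*√3 ≈ 13.856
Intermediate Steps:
b = -2 (b = 2 - 1*4 = 2 - 4 = -2)
V(Y) = 4/Y
V(√(-2 + 5))*(-8 + 14) = (4/(√(-2 + 5)))*(-8 + 14) = (4/(√3))*6 = (4*(√3/3))*6 = (4*√3/3)*6 = 8*√3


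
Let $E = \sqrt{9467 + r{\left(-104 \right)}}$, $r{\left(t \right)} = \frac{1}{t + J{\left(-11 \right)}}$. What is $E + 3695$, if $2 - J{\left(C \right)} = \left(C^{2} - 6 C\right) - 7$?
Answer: $3695 + \frac{13 \sqrt{4454754}}{282} \approx 3792.3$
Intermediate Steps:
$J{\left(C \right)} = 9 - C^{2} + 6 C$ ($J{\left(C \right)} = 2 - \left(\left(C^{2} - 6 C\right) - 7\right) = 2 - \left(-7 + C^{2} - 6 C\right) = 2 + \left(7 - C^{2} + 6 C\right) = 9 - C^{2} + 6 C$)
$r{\left(t \right)} = \frac{1}{-178 + t}$ ($r{\left(t \right)} = \frac{1}{t + \left(9 - \left(-11\right)^{2} + 6 \left(-11\right)\right)} = \frac{1}{t - 178} = \frac{1}{-178 + t}$)
$E = \frac{13 \sqrt{4454754}}{282}$ ($E = \sqrt{9467 + \frac{1}{-178 - 104}} = \sqrt{9467 + \frac{1}{-282}} = \sqrt{9467 - \frac{1}{282}} = \sqrt{\frac{2669693}{282}} = \frac{13 \sqrt{4454754}}{282} \approx 97.298$)
$E + 3695 = \frac{13 \sqrt{4454754}}{282} + 3695 = 3695 + \frac{13 \sqrt{4454754}}{282}$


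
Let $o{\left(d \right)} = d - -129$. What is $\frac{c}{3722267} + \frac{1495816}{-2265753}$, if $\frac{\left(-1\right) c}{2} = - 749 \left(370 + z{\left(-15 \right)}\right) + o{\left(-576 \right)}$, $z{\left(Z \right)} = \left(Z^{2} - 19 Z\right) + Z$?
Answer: $- \frac{375700883840}{1204819660293} \approx -0.31183$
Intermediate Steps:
$z{\left(Z \right)} = Z^{2} - 18 Z$
$o{\left(d \right)} = 129 + d$ ($o{\left(d \right)} = d + 129 = 129 + d$)
$c = 1296664$ ($c = - 2 \left(- 749 \left(370 - 15 \left(-18 - 15\right)\right) + \left(129 - 576\right)\right) = - 2 \left(- 749 \left(370 - -495\right) - 447\right) = - 2 \left(- 749 \left(370 + 495\right) - 447\right) = - 2 \left(\left(-749\right) 865 - 447\right) = - 2 \left(-647885 - 447\right) = \left(-2\right) \left(-648332\right) = 1296664$)
$\frac{c}{3722267} + \frac{1495816}{-2265753} = \frac{1296664}{3722267} + \frac{1495816}{-2265753} = 1296664 \cdot \frac{1}{3722267} + 1495816 \left(- \frac{1}{2265753}\right) = \frac{1296664}{3722267} - \frac{213688}{323679} = - \frac{375700883840}{1204819660293}$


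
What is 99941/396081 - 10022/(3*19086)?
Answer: 10820358/139992629 ≈ 0.077292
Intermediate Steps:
99941/396081 - 10022/(3*19086) = 99941*(1/396081) - 10022/57258 = 99941/396081 - 10022*1/57258 = 99941/396081 - 5011/28629 = 10820358/139992629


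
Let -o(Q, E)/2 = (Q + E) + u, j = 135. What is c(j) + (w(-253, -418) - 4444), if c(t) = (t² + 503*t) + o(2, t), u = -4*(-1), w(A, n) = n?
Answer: 80986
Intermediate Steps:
u = 4
o(Q, E) = -8 - 2*E - 2*Q (o(Q, E) = -2*((Q + E) + 4) = -2*((E + Q) + 4) = -2*(4 + E + Q) = -8 - 2*E - 2*Q)
c(t) = -12 + t² + 501*t (c(t) = (t² + 503*t) + (-8 - 2*t - 2*2) = (t² + 503*t) + (-8 - 2*t - 4) = (t² + 503*t) + (-12 - 2*t) = -12 + t² + 501*t)
c(j) + (w(-253, -418) - 4444) = (-12 + 135² + 501*135) + (-418 - 4444) = (-12 + 18225 + 67635) - 4862 = 85848 - 4862 = 80986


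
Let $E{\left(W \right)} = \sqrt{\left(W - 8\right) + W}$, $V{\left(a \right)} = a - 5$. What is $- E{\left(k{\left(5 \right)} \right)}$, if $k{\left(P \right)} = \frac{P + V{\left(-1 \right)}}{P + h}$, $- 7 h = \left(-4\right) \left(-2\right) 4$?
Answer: $- \frac{i \sqrt{114}}{3} \approx - 3.559 i$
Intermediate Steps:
$V{\left(a \right)} = -5 + a$
$h = - \frac{32}{7}$ ($h = - \frac{\left(-4\right) \left(-2\right) 4}{7} = - \frac{8 \cdot 4}{7} = \left(- \frac{1}{7}\right) 32 = - \frac{32}{7} \approx -4.5714$)
$k{\left(P \right)} = \frac{-6 + P}{- \frac{32}{7} + P}$ ($k{\left(P \right)} = \frac{P - 6}{P - \frac{32}{7}} = \frac{P - 6}{- \frac{32}{7} + P} = \frac{-6 + P}{- \frac{32}{7} + P}$)
$E{\left(W \right)} = \sqrt{-8 + 2 W}$ ($E{\left(W \right)} = \sqrt{\left(-8 + W\right) + W} = \sqrt{-8 + 2 W}$)
$- E{\left(k{\left(5 \right)} \right)} = - \sqrt{-8 + 2 \frac{7 \left(-6 + 5\right)}{-32 + 7 \cdot 5}} = - \sqrt{-8 + 2 \cdot 7 \frac{1}{-32 + 35} \left(-1\right)} = - \sqrt{-8 + 2 \cdot 7 \cdot \frac{1}{3} \left(-1\right)} = - \sqrt{-8 + 2 \left(- \frac{7}{3}\right)} = - \sqrt{-8 - \frac{14}{3}} = - \sqrt{- \frac{38}{3}} = - \frac{i \sqrt{114}}{3}$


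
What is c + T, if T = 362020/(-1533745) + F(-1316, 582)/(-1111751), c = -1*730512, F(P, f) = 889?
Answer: -249125497838028753/341028507499 ≈ -7.3051e+5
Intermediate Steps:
c = -730512
T = -80767919265/341028507499 (T = 362020/(-1533745) + 889/(-1111751) = 362020*(-1/1533745) + 889*(-1/1111751) = -72404/306749 - 889/1111751 = -80767919265/341028507499 ≈ -0.23684)
c + T = -730512 - 80767919265/341028507499 = -249125497838028753/341028507499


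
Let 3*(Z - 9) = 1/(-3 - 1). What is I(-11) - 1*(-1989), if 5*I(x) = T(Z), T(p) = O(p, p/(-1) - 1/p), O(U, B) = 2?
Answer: 9947/5 ≈ 1989.4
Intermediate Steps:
Z = 107/12 (Z = 9 + 1/(3*(-3 - 1)) = 9 + (⅓)/(-4) = 9 + (⅓)*(-¼) = 9 - 1/12 = 107/12 ≈ 8.9167)
T(p) = 2
I(x) = ⅖ (I(x) = (⅕)*2 = ⅖)
I(-11) - 1*(-1989) = ⅖ - 1*(-1989) = ⅖ + 1989 = 9947/5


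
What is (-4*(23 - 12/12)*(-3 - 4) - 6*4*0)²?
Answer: 379456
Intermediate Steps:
(-4*(23 - 12/12)*(-3 - 4) - 6*4*0)² = (-4*(23 - 12*1/12)*(-7) - 24*0)² = (-4*(23 - 1)*(-7) + 0)² = (-88*(-7) + 0)² = (-4*(-154) + 0)² = (616 + 0)² = 616² = 379456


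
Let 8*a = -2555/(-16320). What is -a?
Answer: -511/26112 ≈ -0.019570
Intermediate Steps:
a = 511/26112 (a = (-2555/(-16320))/8 = (-2555*(-1/16320))/8 = (1/8)*(511/3264) = 511/26112 ≈ 0.019570)
-a = -1*511/26112 = -511/26112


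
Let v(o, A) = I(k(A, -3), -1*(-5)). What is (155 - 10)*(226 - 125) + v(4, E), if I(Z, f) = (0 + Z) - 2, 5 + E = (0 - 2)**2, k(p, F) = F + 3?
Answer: 14643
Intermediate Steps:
k(p, F) = 3 + F
E = -1 (E = -5 + (0 - 2)**2 = -5 + (-2)**2 = -5 + 4 = -1)
I(Z, f) = -2 + Z (I(Z, f) = Z - 2 = -2 + Z)
v(o, A) = -2 (v(o, A) = -2 + (3 - 3) = -2 + 0 = -2)
(155 - 10)*(226 - 125) + v(4, E) = (155 - 10)*(226 - 125) - 2 = 145*101 - 2 = 14645 - 2 = 14643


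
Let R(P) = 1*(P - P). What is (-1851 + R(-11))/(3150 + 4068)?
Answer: -617/2406 ≈ -0.25644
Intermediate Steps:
R(P) = 0 (R(P) = 1*0 = 0)
(-1851 + R(-11))/(3150 + 4068) = (-1851 + 0)/(3150 + 4068) = -1851/7218 = -1851*1/7218 = -617/2406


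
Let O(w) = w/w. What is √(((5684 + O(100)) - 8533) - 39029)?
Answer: 9*I*√517 ≈ 204.64*I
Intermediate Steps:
O(w) = 1
√(((5684 + O(100)) - 8533) - 39029) = √(((5684 + 1) - 8533) - 39029) = √((5685 - 8533) - 39029) = √(-2848 - 39029) = √(-41877) = 9*I*√517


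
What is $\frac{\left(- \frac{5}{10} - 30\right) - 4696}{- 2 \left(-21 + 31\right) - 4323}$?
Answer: $\frac{9453}{8686} \approx 1.0883$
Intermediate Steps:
$\frac{\left(- \frac{5}{10} - 30\right) - 4696}{- 2 \left(-21 + 31\right) - 4323} = \frac{\left(\left(-5\right) \frac{1}{10} - 30\right) - 4696}{\left(-2\right) 10 - 4323} = \frac{\left(- \frac{1}{2} - 30\right) - 4696}{-20 - 4323} = \frac{- \frac{61}{2} - 4696}{-4343} = \left(- \frac{9453}{2}\right) \left(- \frac{1}{4343}\right) = \frac{9453}{8686}$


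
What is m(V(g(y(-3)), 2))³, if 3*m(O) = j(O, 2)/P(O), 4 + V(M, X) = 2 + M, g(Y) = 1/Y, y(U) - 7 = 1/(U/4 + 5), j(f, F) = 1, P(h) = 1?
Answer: 1/27 ≈ 0.037037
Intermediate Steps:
y(U) = 7 + 1/(5 + U/4) (y(U) = 7 + 1/(U/4 + 5) = 7 + 1/(5 + U/4))
g(Y) = 1/Y
V(M, X) = -2 + M (V(M, X) = -4 + (2 + M) = -2 + M)
m(O) = ⅓ (m(O) = (1/1)/3 = (1*1)/3 = (⅓)*1 = ⅓)
m(V(g(y(-3)), 2))³ = (⅓)³ = 1/27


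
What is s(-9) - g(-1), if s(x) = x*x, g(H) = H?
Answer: 82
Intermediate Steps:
s(x) = x²
s(-9) - g(-1) = (-9)² - 1*(-1) = 81 + 1 = 82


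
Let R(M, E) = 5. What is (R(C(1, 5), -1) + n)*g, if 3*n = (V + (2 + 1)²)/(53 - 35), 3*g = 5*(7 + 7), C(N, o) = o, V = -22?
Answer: 8995/81 ≈ 111.05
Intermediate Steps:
g = 70/3 (g = (5*(7 + 7))/3 = (5*14)/3 = (⅓)*70 = 70/3 ≈ 23.333)
n = -13/54 (n = ((-22 + (2 + 1)²)/(53 - 35))/3 = ((-22 + 3²)/18)/3 = ((-22 + 9)*(1/18))/3 = (-13*1/18)/3 = (⅓)*(-13/18) = -13/54 ≈ -0.24074)
(R(C(1, 5), -1) + n)*g = (5 - 13/54)*(70/3) = (257/54)*(70/3) = 8995/81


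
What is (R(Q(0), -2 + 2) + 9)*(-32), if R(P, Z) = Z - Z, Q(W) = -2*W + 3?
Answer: -288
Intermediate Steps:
Q(W) = 3 - 2*W
R(P, Z) = 0
(R(Q(0), -2 + 2) + 9)*(-32) = (0 + 9)*(-32) = 9*(-32) = -288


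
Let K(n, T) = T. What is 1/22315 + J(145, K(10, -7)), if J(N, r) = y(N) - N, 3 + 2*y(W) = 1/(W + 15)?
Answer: -209220913/1428160 ≈ -146.50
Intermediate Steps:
y(W) = -3/2 + 1/(2*(15 + W)) (y(W) = -3/2 + 1/(2*(W + 15)) = -3/2 + 1/(2*(15 + W)))
J(N, r) = -N + (-44 - 3*N)/(2*(15 + N)) (J(N, r) = (-44 - 3*N)/(2*(15 + N)) - N = -N + (-44 - 3*N)/(2*(15 + N)))
1/22315 + J(145, K(10, -7)) = 1/22315 + (-22 - 1*145² - 33/2*145)/(15 + 145) = 1/22315 + (-22 - 1*21025 - 4785/2)/160 = 1/22315 + (-22 - 21025 - 4785/2)/160 = 1/22315 + (1/160)*(-46879/2) = 1/22315 - 46879/320 = -209220913/1428160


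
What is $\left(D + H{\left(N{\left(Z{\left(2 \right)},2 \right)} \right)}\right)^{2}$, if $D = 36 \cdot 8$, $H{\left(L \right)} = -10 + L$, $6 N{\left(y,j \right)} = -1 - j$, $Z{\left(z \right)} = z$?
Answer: $\frac{308025}{4} \approx 77006.0$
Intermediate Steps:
$N{\left(y,j \right)} = - \frac{1}{6} - \frac{j}{6}$ ($N{\left(y,j \right)} = \frac{-1 - j}{6} = - \frac{1}{6} - \frac{j}{6}$)
$D = 288$
$\left(D + H{\left(N{\left(Z{\left(2 \right)},2 \right)} \right)}\right)^{2} = \left(288 - \frac{21}{2}\right)^{2} = \left(\frac{555}{2}\right)^{2} = \frac{308025}{4}$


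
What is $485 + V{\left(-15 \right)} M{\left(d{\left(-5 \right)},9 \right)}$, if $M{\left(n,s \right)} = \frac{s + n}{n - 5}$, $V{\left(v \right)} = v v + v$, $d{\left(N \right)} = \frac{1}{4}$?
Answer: $\frac{1445}{19} \approx 76.053$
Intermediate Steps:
$d{\left(N \right)} = \frac{1}{4}$
$V{\left(v \right)} = v + v^{2}$ ($V{\left(v \right)} = v^{2} + v = v + v^{2}$)
$M{\left(n,s \right)} = \frac{n + s}{-5 + n}$
$485 + V{\left(-15 \right)} M{\left(d{\left(-5 \right)},9 \right)} = 485 + - 15 \left(1 - 15\right) \frac{\frac{1}{4} + 9}{-5 + \frac{1}{4}} = 485 + \left(-15\right) \left(-14\right) \frac{1}{- \frac{19}{4}} \cdot \frac{37}{4} = 485 + 210 \left(\left(- \frac{4}{19}\right) \frac{37}{4}\right) = 485 + 210 \left(- \frac{37}{19}\right) = 485 - \frac{7770}{19} = \frac{1445}{19}$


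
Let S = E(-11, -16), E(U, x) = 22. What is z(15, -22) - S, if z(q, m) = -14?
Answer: -36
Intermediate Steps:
S = 22
z(15, -22) - S = -14 - 1*22 = -14 - 22 = -36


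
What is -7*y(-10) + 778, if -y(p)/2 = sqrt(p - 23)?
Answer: 778 + 14*I*sqrt(33) ≈ 778.0 + 80.424*I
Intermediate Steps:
y(p) = -2*sqrt(-23 + p) (y(p) = -2*sqrt(p - 23) = -2*sqrt(-23 + p))
-7*y(-10) + 778 = -(-14)*sqrt(-23 - 10) + 778 = -(-14)*sqrt(-33) + 778 = -(-14)*I*sqrt(33) + 778 = 14*I*sqrt(33) + 778 = 778 + 14*I*sqrt(33)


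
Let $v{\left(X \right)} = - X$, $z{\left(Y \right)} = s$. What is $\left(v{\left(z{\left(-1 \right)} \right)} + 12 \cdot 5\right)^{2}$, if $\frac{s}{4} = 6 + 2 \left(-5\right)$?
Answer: $5776$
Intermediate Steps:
$s = -16$ ($s = 4 \left(6 + 2 \left(-5\right)\right) = 4 \left(6 - 10\right) = 4 \left(-4\right) = -16$)
$z{\left(Y \right)} = -16$
$\left(v{\left(z{\left(-1 \right)} \right)} + 12 \cdot 5\right)^{2} = \left(\left(-1\right) \left(-16\right) + 12 \cdot 5\right)^{2} = \left(16 + 60\right)^{2} = 76^{2} = 5776$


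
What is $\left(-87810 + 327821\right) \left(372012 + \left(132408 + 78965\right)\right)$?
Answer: $140018817235$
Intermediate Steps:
$\left(-87810 + 327821\right) \left(372012 + \left(132408 + 78965\right)\right) = 240011 \left(372012 + 211373\right) = 240011 \cdot 583385 = 140018817235$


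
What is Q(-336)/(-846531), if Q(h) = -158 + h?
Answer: 494/846531 ≈ 0.00058356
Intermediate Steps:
Q(-336)/(-846531) = (-158 - 336)/(-846531) = -494*(-1/846531) = 494/846531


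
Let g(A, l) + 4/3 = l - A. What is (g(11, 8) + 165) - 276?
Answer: -346/3 ≈ -115.33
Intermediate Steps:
g(A, l) = -4/3 + l - A (g(A, l) = -4/3 + (l - A) = -4/3 + l - A)
(g(11, 8) + 165) - 276 = ((-4/3 + 8 - 1*11) + 165) - 276 = ((-4/3 + 8 - 11) + 165) - 276 = (-13/3 + 165) - 276 = 482/3 - 276 = -346/3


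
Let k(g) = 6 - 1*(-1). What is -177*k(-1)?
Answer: -1239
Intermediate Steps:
k(g) = 7 (k(g) = 6 + 1 = 7)
-177*k(-1) = -177*7 = -1239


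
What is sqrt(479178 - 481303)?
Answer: 5*I*sqrt(85) ≈ 46.098*I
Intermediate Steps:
sqrt(479178 - 481303) = sqrt(-2125) = 5*I*sqrt(85)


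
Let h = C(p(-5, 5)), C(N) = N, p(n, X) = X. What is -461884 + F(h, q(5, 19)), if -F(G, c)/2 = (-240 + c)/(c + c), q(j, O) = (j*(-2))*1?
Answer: -461909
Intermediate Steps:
q(j, O) = -2*j (q(j, O) = -2*j*1 = -2*j)
h = 5
F(G, c) = -(-240 + c)/c (F(G, c) = -2*(-240 + c)/(c + c) = -2*(-240 + c)/(2*c) = -2*(-240 + c)*1/(2*c) = -(-240 + c)/c)
-461884 + F(h, q(5, 19)) = -461884 + (240 - (-2)*5)/((-2*5)) = -461884 + (240 - 1*(-10))/(-10) = -461884 - (240 + 10)/10 = -461884 - 1/10*250 = -461884 - 25 = -461909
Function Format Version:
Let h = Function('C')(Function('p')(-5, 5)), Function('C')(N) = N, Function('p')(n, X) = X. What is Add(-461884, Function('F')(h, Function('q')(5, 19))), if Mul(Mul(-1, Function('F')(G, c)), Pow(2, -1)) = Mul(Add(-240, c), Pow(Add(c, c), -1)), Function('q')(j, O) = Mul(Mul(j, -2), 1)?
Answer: -461909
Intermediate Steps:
Function('q')(j, O) = Mul(-2, j) (Function('q')(j, O) = Mul(Mul(-2, j), 1) = Mul(-2, j))
h = 5
Function('F')(G, c) = Mul(-1, Pow(c, -1), Add(-240, c)) (Function('F')(G, c) = Mul(-2, Mul(Add(-240, c), Pow(Add(c, c), -1))) = Mul(-2, Mul(Add(-240, c), Pow(Mul(2, c), -1))) = Mul(-2, Mul(Add(-240, c), Mul(Rational(1, 2), Pow(c, -1)))) = Mul(-2, Mul(Rational(1, 2), Pow(c, -1), Add(-240, c))) = Mul(-1, Pow(c, -1), Add(-240, c)))
Add(-461884, Function('F')(h, Function('q')(5, 19))) = Add(-461884, Mul(Pow(Mul(-2, 5), -1), Add(240, Mul(-1, Mul(-2, 5))))) = Add(-461884, Mul(Pow(-10, -1), Add(240, Mul(-1, -10)))) = Add(-461884, Mul(Rational(-1, 10), Add(240, 10))) = Add(-461884, Mul(Rational(-1, 10), 250)) = Add(-461884, -25) = -461909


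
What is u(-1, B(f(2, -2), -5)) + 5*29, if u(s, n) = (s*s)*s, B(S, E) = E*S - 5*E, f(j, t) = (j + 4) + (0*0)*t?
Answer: 144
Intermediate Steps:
f(j, t) = 4 + j (f(j, t) = (4 + j) + 0*t = (4 + j) + 0 = 4 + j)
B(S, E) = -5*E + E*S
u(s, n) = s³ (u(s, n) = s²*s = s³)
u(-1, B(f(2, -2), -5)) + 5*29 = (-1)³ + 5*29 = -1 + 145 = 144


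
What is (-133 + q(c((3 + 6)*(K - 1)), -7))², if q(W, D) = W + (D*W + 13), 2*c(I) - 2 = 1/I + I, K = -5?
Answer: 421201/324 ≈ 1300.0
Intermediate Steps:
c(I) = 1 + I/2 + 1/(2*I) (c(I) = 1 + (1/I + I)/2 = 1 + (I + 1/I)/2 = 1 + (I/2 + 1/(2*I)) = 1 + I/2 + 1/(2*I))
q(W, D) = 13 + W + D*W (q(W, D) = W + (13 + D*W) = 13 + W + D*W)
(-133 + q(c((3 + 6)*(K - 1)), -7))² = (-133 + (13 + (1 + ((3 + 6)*(-5 - 1))*(2 + (3 + 6)*(-5 - 1)))/(2*(((3 + 6)*(-5 - 1)))) - 7*(1 + ((3 + 6)*(-5 - 1))*(2 + (3 + 6)*(-5 - 1)))/(2*((3 + 6)*(-5 - 1)))))² = (-133 + (13 + (1 + (9*(-6))*(2 + 9*(-6)))/(2*((9*(-6)))) - 7*(1 + (9*(-6))*(2 + 9*(-6)))/(2*(9*(-6)))))² = (-133 + (13 + (½)*(1 - 54*(2 - 54))/(-54) - 7*(1 - 54*(2 - 54))/(2*(-54))))² = (-133 + (13 + (½)*(-1/54)*(1 - 54*(-52)) - 7*(-1)*(1 - 54*(-52))/(2*54)))² = (-133 + (13 + (½)*(-1/54)*(1 + 2808) - 7*(-1)*(1 + 2808)/(2*54)))² = (-133 + (13 + (½)*(-1/54)*2809 - 7*(-1)*2809/(2*54)))² = (-133 + (13 - 2809/108 - 7*(-2809/108)))² = (-133 + (13 - 2809/108 + 19663/108))² = (-133 + 3043/18)² = (649/18)² = 421201/324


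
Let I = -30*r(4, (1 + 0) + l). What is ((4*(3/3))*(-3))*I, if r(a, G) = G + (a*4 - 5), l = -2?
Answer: 3600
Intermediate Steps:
r(a, G) = -5 + G + 4*a (r(a, G) = G + (4*a - 5) = G + (-5 + 4*a) = -5 + G + 4*a)
I = -300 (I = -30*(-5 + ((1 + 0) - 2) + 4*4) = -30*(-5 + (1 - 2) + 16) = -30*(-5 - 1 + 16) = -30*10 = -300)
((4*(3/3))*(-3))*I = ((4*(3/3))*(-3))*(-300) = ((4*(3*(⅓)))*(-3))*(-300) = ((4*1)*(-3))*(-300) = (4*(-3))*(-300) = -12*(-300) = 3600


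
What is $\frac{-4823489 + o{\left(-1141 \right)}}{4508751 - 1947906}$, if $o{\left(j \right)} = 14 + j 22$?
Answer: $- \frac{4848577}{2560845} \approx -1.8934$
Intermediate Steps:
$o{\left(j \right)} = 14 + 22 j$
$\frac{-4823489 + o{\left(-1141 \right)}}{4508751 - 1947906} = \frac{-4823489 + \left(14 + 22 \left(-1141\right)\right)}{4508751 - 1947906} = \frac{-4823489 + \left(14 - 25102\right)}{2560845} = \left(-4823489 - 25088\right) \frac{1}{2560845} = \left(-4848577\right) \frac{1}{2560845} = - \frac{4848577}{2560845}$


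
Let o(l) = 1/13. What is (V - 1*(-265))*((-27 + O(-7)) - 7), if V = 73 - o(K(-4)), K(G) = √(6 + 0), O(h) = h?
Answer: -180113/13 ≈ -13855.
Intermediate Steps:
K(G) = √6
o(l) = 1/13
V = 948/13 (V = 73 - 1*1/13 = 73 - 1/13 = 948/13 ≈ 72.923)
(V - 1*(-265))*((-27 + O(-7)) - 7) = (948/13 - 1*(-265))*((-27 - 7) - 7) = (948/13 + 265)*(-34 - 7) = (4393/13)*(-41) = -180113/13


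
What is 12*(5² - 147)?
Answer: -1464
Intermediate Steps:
12*(5² - 147) = 12*(25 - 147) = 12*(-122) = -1464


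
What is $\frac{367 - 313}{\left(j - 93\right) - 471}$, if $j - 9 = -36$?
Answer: $- \frac{18}{197} \approx -0.091371$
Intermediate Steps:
$j = -27$ ($j = 9 - 36 = -27$)
$\frac{367 - 313}{\left(j - 93\right) - 471} = \frac{367 - 313}{\left(-27 - 93\right) - 471} = \frac{54}{\left(-27 - 93\right) - 471} = \frac{54}{-120 - 471} = \frac{54}{-591} = 54 \left(- \frac{1}{591}\right) = - \frac{18}{197}$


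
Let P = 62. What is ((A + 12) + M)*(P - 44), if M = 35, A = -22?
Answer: 450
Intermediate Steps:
((A + 12) + M)*(P - 44) = ((-22 + 12) + 35)*(62 - 44) = (-10 + 35)*18 = 25*18 = 450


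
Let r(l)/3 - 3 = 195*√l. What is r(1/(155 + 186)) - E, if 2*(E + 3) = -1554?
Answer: 789 + 585*√341/341 ≈ 820.68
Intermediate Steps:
r(l) = 9 + 585*√l (r(l) = 9 + 3*(195*√l) = 9 + 585*√l)
E = -780 (E = -3 + (½)*(-1554) = -3 - 777 = -780)
r(1/(155 + 186)) - E = (9 + 585*√(1/(155 + 186))) - 1*(-780) = (9 + 585*√(1/341)) + 780 = (9 + 585*(√341/341)) + 780 = (9 + 585*√341/341) + 780 = 789 + 585*√341/341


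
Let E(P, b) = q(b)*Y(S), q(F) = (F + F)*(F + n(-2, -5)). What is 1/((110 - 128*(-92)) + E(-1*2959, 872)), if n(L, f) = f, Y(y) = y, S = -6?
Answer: -1/9060402 ≈ -1.1037e-7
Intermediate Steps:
q(F) = 2*F*(-5 + F) (q(F) = (F + F)*(F - 5) = (2*F)*(-5 + F) = 2*F*(-5 + F))
E(P, b) = -12*b*(-5 + b) (E(P, b) = (2*b*(-5 + b))*(-6) = -12*b*(-5 + b))
1/((110 - 128*(-92)) + E(-1*2959, 872)) = 1/((110 - 128*(-92)) + 12*872*(5 - 1*872)) = 1/((110 + 11776) + 12*872*(5 - 872)) = 1/(11886 + 12*872*(-867)) = 1/(11886 - 9072288) = 1/(-9060402) = -1/9060402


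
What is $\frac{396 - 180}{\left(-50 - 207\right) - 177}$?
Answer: $- \frac{108}{217} \approx -0.4977$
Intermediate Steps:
$\frac{396 - 180}{\left(-50 - 207\right) - 177} = \frac{216}{\left(-50 - 207\right) - 177} = \frac{216}{-257 - 177} = \frac{216}{-434} = 216 \left(- \frac{1}{434}\right) = - \frac{108}{217}$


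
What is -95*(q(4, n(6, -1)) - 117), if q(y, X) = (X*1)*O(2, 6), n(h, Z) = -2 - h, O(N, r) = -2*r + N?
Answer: 3515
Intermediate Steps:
O(N, r) = N - 2*r
q(y, X) = -10*X (q(y, X) = (X*1)*(2 - 2*6) = X*(2 - 12) = X*(-10) = -10*X)
-95*(q(4, n(6, -1)) - 117) = -95*(-10*(-2 - 1*6) - 117) = -95*(-10*(-2 - 6) - 117) = -95*(-10*(-8) - 117) = -95*(80 - 117) = -95*(-37) = 3515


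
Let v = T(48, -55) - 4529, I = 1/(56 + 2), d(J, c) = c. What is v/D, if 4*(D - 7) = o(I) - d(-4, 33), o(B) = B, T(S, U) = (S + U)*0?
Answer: 1050728/289 ≈ 3635.7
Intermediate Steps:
I = 1/58 ≈ 0.017241
T(S, U) = 0
D = -289/232 (D = 7 + (1/58 - 1*33)/4 = 7 + (1/58 - 33)/4 = 7 + (1/4)*(-1913/58) = 7 - 1913/232 = -289/232 ≈ -1.2457)
v = -4529 (v = 0 - 4529 = -4529)
v/D = -4529/(-289/232) = -4529*(-232/289) = 1050728/289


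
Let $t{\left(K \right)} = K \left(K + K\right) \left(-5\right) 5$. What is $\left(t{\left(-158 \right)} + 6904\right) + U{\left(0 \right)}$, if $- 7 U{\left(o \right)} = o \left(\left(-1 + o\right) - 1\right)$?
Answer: $-1241296$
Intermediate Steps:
$U{\left(o \right)} = - \frac{o \left(-2 + o\right)}{7}$ ($U{\left(o \right)} = - \frac{o \left(\left(-1 + o\right) - 1\right)}{7} = - \frac{o \left(-2 + o\right)}{7}$)
$t{\left(K \right)} = - 50 K^{2}$ ($t{\left(K \right)} = K 2 K \left(-5\right) 5 = 2 K^{2} \left(-5\right) 5 = - 10 K^{2} \cdot 5 = - 50 K^{2}$)
$\left(t{\left(-158 \right)} + 6904\right) + U{\left(0 \right)} = \left(- 50 \left(-158\right)^{2} + 6904\right) + \frac{1}{7} \cdot 0 \left(2 - 0\right) = \left(\left(-50\right) 24964 + 6904\right) + \frac{1}{7} \cdot 0 \left(2 + 0\right) = \left(-1248200 + 6904\right) + \frac{1}{7} \cdot 0 \cdot 2 = -1241296 + 0 = -1241296$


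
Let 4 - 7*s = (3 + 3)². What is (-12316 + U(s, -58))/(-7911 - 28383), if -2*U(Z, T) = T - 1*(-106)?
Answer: 6170/18147 ≈ 0.34000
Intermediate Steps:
s = -32/7 (s = 4/7 - (3 + 3)²/7 = 4/7 - ⅐*6² = 4/7 - ⅐*36 = 4/7 - 36/7 = -32/7 ≈ -4.5714)
U(Z, T) = -53 - T/2 (U(Z, T) = -(T - 1*(-106))/2 = -(T + 106)/2 = -(106 + T)/2 = -53 - T/2)
(-12316 + U(s, -58))/(-7911 - 28383) = (-12316 + (-53 - ½*(-58)))/(-7911 - 28383) = (-12316 + (-53 + 29))/(-36294) = (-12316 - 24)*(-1/36294) = -12340*(-1/36294) = 6170/18147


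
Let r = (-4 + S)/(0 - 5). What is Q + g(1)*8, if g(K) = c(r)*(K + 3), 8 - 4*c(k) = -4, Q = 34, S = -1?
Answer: 130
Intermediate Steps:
r = 1 (r = (-4 - 1)/(0 - 5) = -5/(-5) = -5*(-⅕) = 1)
c(k) = 3 (c(k) = 2 - ¼*(-4) = 2 + 1 = 3)
g(K) = 9 + 3*K (g(K) = 3*(K + 3) = 3*(3 + K) = 9 + 3*K)
Q + g(1)*8 = 34 + (9 + 3*1)*8 = 34 + (9 + 3)*8 = 34 + 12*8 = 34 + 96 = 130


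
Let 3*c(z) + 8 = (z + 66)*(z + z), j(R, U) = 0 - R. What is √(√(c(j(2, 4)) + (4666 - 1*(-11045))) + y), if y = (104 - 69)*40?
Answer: √(1400 + √15623) ≈ 39.051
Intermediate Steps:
j(R, U) = -R
c(z) = -8/3 + 2*z*(66 + z)/3 (c(z) = -8/3 + ((z + 66)*(z + z))/3 = -8/3 + ((66 + z)*(2*z))/3 = -8/3 + (2*z*(66 + z))/3 = -8/3 + 2*z*(66 + z)/3)
y = 1400 (y = 35*40 = 1400)
√(√(c(j(2, 4)) + (4666 - 1*(-11045))) + y) = √(√((-8/3 + 44*(-1*2) + 2*(-1*2)²/3) + (4666 - 1*(-11045))) + 1400) = √(√((-8/3 + 44*(-2) + (⅔)*(-2)²) + (4666 + 11045)) + 1400) = √(√((-8/3 - 88 + (⅔)*4) + 15711) + 1400) = √(√((-8/3 - 88 + 8/3) + 15711) + 1400) = √(√(-88 + 15711) + 1400) = √(√15623 + 1400) = √(1400 + √15623)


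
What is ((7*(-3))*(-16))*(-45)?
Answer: -15120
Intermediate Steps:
((7*(-3))*(-16))*(-45) = -21*(-16)*(-45) = 336*(-45) = -15120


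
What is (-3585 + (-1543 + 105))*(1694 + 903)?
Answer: -13044731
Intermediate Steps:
(-3585 + (-1543 + 105))*(1694 + 903) = (-3585 - 1438)*2597 = -5023*2597 = -13044731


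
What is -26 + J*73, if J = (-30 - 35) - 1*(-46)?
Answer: -1413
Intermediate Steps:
J = -19 (J = -65 + 46 = -19)
-26 + J*73 = -26 - 19*73 = -26 - 1387 = -1413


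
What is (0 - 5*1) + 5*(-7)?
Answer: -40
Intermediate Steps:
(0 - 5*1) + 5*(-7) = (0 - 5) - 35 = -5 - 35 = -40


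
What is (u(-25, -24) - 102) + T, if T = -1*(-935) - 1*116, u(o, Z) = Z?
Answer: 693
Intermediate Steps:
T = 819 (T = 935 - 116 = 819)
(u(-25, -24) - 102) + T = (-24 - 102) + 819 = -126 + 819 = 693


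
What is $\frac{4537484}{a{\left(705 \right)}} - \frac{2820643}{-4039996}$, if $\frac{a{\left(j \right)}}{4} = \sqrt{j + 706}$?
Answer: $\frac{2820643}{4039996} + \frac{1134371 \sqrt{1411}}{1411} \approx 30200.0$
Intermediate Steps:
$a{\left(j \right)} = 4 \sqrt{706 + j}$ ($a{\left(j \right)} = 4 \sqrt{j + 706} = 4 \sqrt{706 + j}$)
$\frac{4537484}{a{\left(705 \right)}} - \frac{2820643}{-4039996} = \frac{4537484}{4 \sqrt{706 + 705}} - \frac{2820643}{-4039996} = \frac{4537484}{4 \sqrt{1411}} - - \frac{2820643}{4039996} = 4537484 \frac{\sqrt{1411}}{5644} + \frac{2820643}{4039996} = \frac{1134371 \sqrt{1411}}{1411} + \frac{2820643}{4039996} = \frac{2820643}{4039996} + \frac{1134371 \sqrt{1411}}{1411}$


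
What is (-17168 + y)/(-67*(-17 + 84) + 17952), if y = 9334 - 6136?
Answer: -13970/13463 ≈ -1.0377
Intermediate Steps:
y = 3198
(-17168 + y)/(-67*(-17 + 84) + 17952) = (-17168 + 3198)/(-67*(-17 + 84) + 17952) = -13970/(-67*67 + 17952) = -13970/(-4489 + 17952) = -13970/13463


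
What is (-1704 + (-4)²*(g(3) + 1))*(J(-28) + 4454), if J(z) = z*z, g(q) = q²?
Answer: -8087472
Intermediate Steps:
J(z) = z²
(-1704 + (-4)²*(g(3) + 1))*(J(-28) + 4454) = (-1704 + (-4)²*(3² + 1))*((-28)² + 4454) = (-1704 + 16*(9 + 1))*(784 + 4454) = (-1704 + 16*10)*5238 = (-1704 + 160)*5238 = -1544*5238 = -8087472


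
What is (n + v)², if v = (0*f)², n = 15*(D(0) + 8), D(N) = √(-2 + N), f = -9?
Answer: 13950 + 3600*I*√2 ≈ 13950.0 + 5091.2*I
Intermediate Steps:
n = 120 + 15*I*√2 (n = 15*(√(-2 + 0) + 8) = 15*(√(-2) + 8) = 15*(I*√2 + 8) = 15*(8 + I*√2) = 120 + 15*I*√2 ≈ 120.0 + 21.213*I)
v = 0 (v = (0*(-9))² = 0² = 0)
(n + v)² = ((120 + 15*I*√2) + 0)² = (120 + 15*I*√2)²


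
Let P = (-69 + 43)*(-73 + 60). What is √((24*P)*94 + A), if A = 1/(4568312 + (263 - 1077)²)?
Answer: 5*√23182883340907951/871818 ≈ 873.23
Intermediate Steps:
P = 338 (P = -26*(-13) = 338)
A = 1/5230908 (A = 1/(4568312 + (-814)²) = 1/(4568312 + 662596) = 1/5230908 ≈ 1.9117e-7)
√((24*P)*94 + A) = √((24*338)*94 + 1/5230908) = √(8112*94 + 1/5230908) = √(762528 + 1/5230908) = √(3988713815425/5230908) = 5*√23182883340907951/871818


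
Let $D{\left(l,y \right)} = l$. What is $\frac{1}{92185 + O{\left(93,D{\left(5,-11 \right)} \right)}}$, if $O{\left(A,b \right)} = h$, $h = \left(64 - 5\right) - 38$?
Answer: $\frac{1}{92206} \approx 1.0845 \cdot 10^{-5}$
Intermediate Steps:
$h = 21$ ($h = 59 - 38 = 21$)
$O{\left(A,b \right)} = 21$
$\frac{1}{92185 + O{\left(93,D{\left(5,-11 \right)} \right)}} = \frac{1}{92185 + 21} = \frac{1}{92206}$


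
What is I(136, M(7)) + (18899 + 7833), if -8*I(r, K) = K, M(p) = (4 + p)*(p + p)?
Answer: 106851/4 ≈ 26713.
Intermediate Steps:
M(p) = 2*p*(4 + p) (M(p) = (4 + p)*(2*p) = 2*p*(4 + p))
I(r, K) = -K/8
I(136, M(7)) + (18899 + 7833) = -7*(4 + 7)/4 + (18899 + 7833) = -7*11/4 + 26732 = -⅛*154 + 26732 = -77/4 + 26732 = 106851/4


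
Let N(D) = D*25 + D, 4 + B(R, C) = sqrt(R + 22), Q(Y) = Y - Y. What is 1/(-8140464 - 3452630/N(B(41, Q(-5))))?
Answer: -64749473932/527818537664633543 + 67326285*sqrt(7)/527818537664633543 ≈ -1.2234e-7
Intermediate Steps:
Q(Y) = 0
B(R, C) = -4 + sqrt(22 + R) (B(R, C) = -4 + sqrt(R + 22) = -4 + sqrt(22 + R))
N(D) = 26*D (N(D) = 25*D + D = 26*D)
1/(-8140464 - 3452630/N(B(41, Q(-5)))) = 1/(-8140464 - 3452630*1/(26*(-4 + sqrt(22 + 41)))) = 1/(-8140464 - 3452630*1/(26*(-4 + sqrt(63)))) = 1/(-8140464 - 3452630*1/(26*(-4 + 3*sqrt(7)))) = 1/(-8140464 - 3452630/(-104 + 78*sqrt(7)))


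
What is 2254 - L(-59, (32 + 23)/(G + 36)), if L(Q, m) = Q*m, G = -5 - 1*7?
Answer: 57341/24 ≈ 2389.2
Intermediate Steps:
G = -12 (G = -5 - 7 = -12)
2254 - L(-59, (32 + 23)/(G + 36)) = 2254 - (-59)*(32 + 23)/(-12 + 36) = 2254 - (-59)*55/24 = 2254 - 1*(-3245/24) = 2254 + 3245/24 = 57341/24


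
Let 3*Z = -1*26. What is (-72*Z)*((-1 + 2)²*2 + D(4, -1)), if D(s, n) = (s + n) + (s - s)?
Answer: 3120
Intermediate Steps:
Z = -26/3 (Z = (-1*26)/3 = (⅓)*(-26) = -26/3 ≈ -8.6667)
D(s, n) = n + s (D(s, n) = (n + s) + 0 = n + s)
(-72*Z)*((-1 + 2)²*2 + D(4, -1)) = (-72*(-26/3))*((-1 + 2)²*2 + (-1 + 4)) = 624*(1²*2 + 3) = 624*(1*2 + 3) = 624*(2 + 3) = 624*5 = 3120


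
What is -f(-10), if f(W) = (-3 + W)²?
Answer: -169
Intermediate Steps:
-f(-10) = -(-3 - 10)² = -1*(-13)² = -1*169 = -169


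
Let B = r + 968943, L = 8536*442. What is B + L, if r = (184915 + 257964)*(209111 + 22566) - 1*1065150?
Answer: 102608554788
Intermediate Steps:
r = 102603812933 (r = 442879*231677 - 1065150 = 102604878083 - 1065150 = 102603812933)
L = 3772912
B = 102604781876 (B = 102603812933 + 968943 = 102604781876)
B + L = 102604781876 + 3772912 = 102608554788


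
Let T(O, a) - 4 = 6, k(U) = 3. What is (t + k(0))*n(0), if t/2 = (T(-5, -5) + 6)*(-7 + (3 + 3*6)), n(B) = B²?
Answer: 0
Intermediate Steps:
T(O, a) = 10 (T(O, a) = 4 + 6 = 10)
t = 448 (t = 2*((10 + 6)*(-7 + (3 + 3*6))) = 2*(16*(-7 + (3 + 18))) = 2*(16*(-7 + 21)) = 2*(16*14) = 2*224 = 448)
(t + k(0))*n(0) = (448 + 3)*0² = 451*0 = 0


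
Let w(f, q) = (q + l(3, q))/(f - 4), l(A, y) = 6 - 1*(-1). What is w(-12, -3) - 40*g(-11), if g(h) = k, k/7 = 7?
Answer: -7841/4 ≈ -1960.3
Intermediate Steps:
k = 49 (k = 7*7 = 49)
g(h) = 49
l(A, y) = 7 (l(A, y) = 6 + 1 = 7)
w(f, q) = (7 + q)/(-4 + f) (w(f, q) = (q + 7)/(f - 4) = (7 + q)/(-4 + f))
w(-12, -3) - 40*g(-11) = (7 - 3)/(-4 - 12) - 40*49 = 4/(-16) - 1960 = -1/16*4 - 1960 = -¼ - 1960 = -7841/4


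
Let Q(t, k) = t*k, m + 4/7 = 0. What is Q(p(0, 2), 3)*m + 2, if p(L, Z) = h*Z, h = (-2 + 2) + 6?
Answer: -130/7 ≈ -18.571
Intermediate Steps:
h = 6 (h = 0 + 6 = 6)
m = -4/7 (m = -4/7 + 0 = -4/7 ≈ -0.57143)
p(L, Z) = 6*Z
Q(t, k) = k*t
Q(p(0, 2), 3)*m + 2 = (3*(6*2))*(-4/7) + 2 = (3*12)*(-4/7) + 2 = 36*(-4/7) + 2 = -144/7 + 2 = -130/7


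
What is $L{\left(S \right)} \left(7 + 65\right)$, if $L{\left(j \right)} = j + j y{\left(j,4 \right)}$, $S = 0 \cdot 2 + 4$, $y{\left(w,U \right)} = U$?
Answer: $1440$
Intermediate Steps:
$S = 4$ ($S = 0 + 4 = 4$)
$L{\left(j \right)} = 5 j$ ($L{\left(j \right)} = j + j 4 = j + 4 j = 5 j$)
$L{\left(S \right)} \left(7 + 65\right) = 5 \cdot 4 \left(7 + 65\right) = 20 \cdot 72 = 1440$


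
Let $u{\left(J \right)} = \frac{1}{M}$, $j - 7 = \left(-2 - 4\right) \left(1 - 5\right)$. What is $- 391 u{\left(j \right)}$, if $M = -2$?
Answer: $\frac{391}{2} \approx 195.5$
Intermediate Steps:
$j = 31$ ($j = 7 + \left(-2 - 4\right) \left(1 - 5\right) = 7 - -24 = 7 + 24 = 31$)
$u{\left(J \right)} = - \frac{1}{2}$ ($u{\left(J \right)} = \frac{1}{-2} = - \frac{1}{2}$)
$- 391 u{\left(j \right)} = \left(-391\right) \left(- \frac{1}{2}\right) = \frac{391}{2}$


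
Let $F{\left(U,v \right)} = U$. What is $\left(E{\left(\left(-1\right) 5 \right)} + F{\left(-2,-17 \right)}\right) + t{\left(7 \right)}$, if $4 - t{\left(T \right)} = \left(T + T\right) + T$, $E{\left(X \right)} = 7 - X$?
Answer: $-7$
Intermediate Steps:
$t{\left(T \right)} = 4 - 3 T$ ($t{\left(T \right)} = 4 - \left(\left(T + T\right) + T\right) = 4 - \left(2 T + T\right) = 4 - 3 T$)
$\left(E{\left(\left(-1\right) 5 \right)} + F{\left(-2,-17 \right)}\right) + t{\left(7 \right)} = \left(\left(7 - \left(-1\right) 5\right) - 2\right) + \left(4 - 21\right) = \left(\left(7 - -5\right) - 2\right) + \left(4 - 21\right) = \left(\left(7 + 5\right) - 2\right) - 17 = \left(12 - 2\right) - 17 = 10 - 17 = -7$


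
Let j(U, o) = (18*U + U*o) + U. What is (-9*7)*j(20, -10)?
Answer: -11340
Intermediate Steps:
j(U, o) = 19*U + U*o
(-9*7)*j(20, -10) = (-9*7)*(20*(19 - 10)) = -1260*9 = -63*180 = -11340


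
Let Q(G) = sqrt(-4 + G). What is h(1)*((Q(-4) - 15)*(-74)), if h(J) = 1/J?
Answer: 1110 - 148*I*sqrt(2) ≈ 1110.0 - 209.3*I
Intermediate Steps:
h(1)*((Q(-4) - 15)*(-74)) = ((sqrt(-4 - 4) - 15)*(-74))/1 = 1*((sqrt(-8) - 15)*(-74)) = 1*((2*I*sqrt(2) - 15)*(-74)) = 1*((-15 + 2*I*sqrt(2))*(-74)) = 1*(1110 - 148*I*sqrt(2)) = 1110 - 148*I*sqrt(2)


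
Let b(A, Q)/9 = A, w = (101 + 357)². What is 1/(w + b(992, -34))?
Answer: 1/218692 ≈ 4.5726e-6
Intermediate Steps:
w = 209764 (w = 458² = 209764)
b(A, Q) = 9*A
1/(w + b(992, -34)) = 1/(209764 + 9*992) = 1/(209764 + 8928) = 1/218692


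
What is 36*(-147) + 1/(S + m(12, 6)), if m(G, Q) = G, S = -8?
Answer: -21167/4 ≈ -5291.8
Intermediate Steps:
36*(-147) + 1/(S + m(12, 6)) = 36*(-147) + 1/(-8 + 12) = -5292 + 1/4 = -21167/4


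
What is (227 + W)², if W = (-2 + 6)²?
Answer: 59049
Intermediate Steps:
W = 16 (W = 4² = 16)
(227 + W)² = (227 + 16)² = 243² = 59049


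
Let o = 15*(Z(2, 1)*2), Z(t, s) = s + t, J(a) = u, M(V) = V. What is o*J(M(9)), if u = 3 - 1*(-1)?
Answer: 360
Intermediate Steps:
u = 4 (u = 3 + 1 = 4)
J(a) = 4
o = 90 (o = 15*((1 + 2)*2) = 15*(3*2) = 15*6 = 90)
o*J(M(9)) = 90*4 = 360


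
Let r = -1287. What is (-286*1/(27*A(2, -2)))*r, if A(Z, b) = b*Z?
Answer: -20449/6 ≈ -3408.2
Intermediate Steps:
A(Z, b) = Z*b
(-286*1/(27*A(2, -2)))*r = -286/((2*(-2))*27)*(-1287) = -286/((-4*27))*(-1287) = -286/(-108)*(-1287) = -286*(-1/108)*(-1287) = (143/54)*(-1287) = -20449/6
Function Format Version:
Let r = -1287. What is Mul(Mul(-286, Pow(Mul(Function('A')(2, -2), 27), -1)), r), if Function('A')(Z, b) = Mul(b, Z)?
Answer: Rational(-20449, 6) ≈ -3408.2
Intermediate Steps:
Function('A')(Z, b) = Mul(Z, b)
Mul(Mul(-286, Pow(Mul(Function('A')(2, -2), 27), -1)), r) = Mul(Mul(-286, Pow(Mul(Mul(2, -2), 27), -1)), -1287) = Mul(Mul(-286, Pow(Mul(-4, 27), -1)), -1287) = Mul(Mul(-286, Pow(-108, -1)), -1287) = Mul(Mul(-286, Rational(-1, 108)), -1287) = Mul(Rational(143, 54), -1287) = Rational(-20449, 6)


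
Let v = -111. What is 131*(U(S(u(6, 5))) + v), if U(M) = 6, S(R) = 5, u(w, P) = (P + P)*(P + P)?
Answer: -13755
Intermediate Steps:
u(w, P) = 4*P² (u(w, P) = (2*P)*(2*P) = 4*P²)
131*(U(S(u(6, 5))) + v) = 131*(6 - 111) = 131*(-105) = -13755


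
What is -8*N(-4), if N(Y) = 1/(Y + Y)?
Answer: 1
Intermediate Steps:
N(Y) = 1/(2*Y)
-8*N(-4) = -4/(-4) = -4*(-1)/4 = -8*(-⅛) = 1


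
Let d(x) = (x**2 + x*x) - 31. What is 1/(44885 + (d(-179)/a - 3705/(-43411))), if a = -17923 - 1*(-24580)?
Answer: 288987027/12973987889041 ≈ 2.2274e-5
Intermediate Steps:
d(x) = -31 + 2*x**2 (d(x) = (x**2 + x**2) - 31 = 2*x**2 - 31 = -31 + 2*x**2)
a = 6657 (a = -17923 + 24580 = 6657)
1/(44885 + (d(-179)/a - 3705/(-43411))) = 1/(44885 + ((-31 + 2*(-179)**2)/6657 - 3705/(-43411))) = 1/(44885 + ((-31 + 2*32041)*(1/6657) - 3705*(-1/43411))) = 1/(44885 + ((-31 + 64082)*(1/6657) + 3705/43411)) = 1/(44885 + (64051*(1/6657) + 3705/43411)) = 1/(44885 + (64051/6657 + 3705/43411)) = 1/(44885 + 2805182146/288987027) = 1/(12973987889041/288987027) = 288987027/12973987889041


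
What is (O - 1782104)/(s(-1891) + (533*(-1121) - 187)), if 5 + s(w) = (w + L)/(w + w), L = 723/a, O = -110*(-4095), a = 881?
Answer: 2218496946034/995725044511 ≈ 2.2280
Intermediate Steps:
O = 450450
L = 723/881 ≈ 0.82066
s(w) = -5 + (723/881 + w)/(2*w) (s(w) = -5 + (w + 723/881)/(w + w) = -5 + (723/881 + w)/((2*w)) = -5 + (723/881 + w)*(1/(2*w)) = -5 + (723/881 + w)/(2*w))
(O - 1782104)/(s(-1891) + (533*(-1121) - 187)) = (450450 - 1782104)/((3/1762)*(241 - 2643*(-1891))/(-1891) + (533*(-1121) - 187)) = -1331654/((3/1762)*(-1/1891)*(241 + 4997913) + (-597493 - 187)) = -1331654/((3/1762)*(-1/1891)*4998154 - 597680) = -1331654/(-7497231/1665971 - 597680) = -1331654/(-995725044511/1665971) = -1331654*(-1665971/995725044511) = 2218496946034/995725044511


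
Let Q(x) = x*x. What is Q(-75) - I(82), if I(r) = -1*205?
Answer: 5830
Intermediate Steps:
Q(x) = x²
I(r) = -205
Q(-75) - I(82) = (-75)² - 1*(-205) = 5625 + 205 = 5830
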